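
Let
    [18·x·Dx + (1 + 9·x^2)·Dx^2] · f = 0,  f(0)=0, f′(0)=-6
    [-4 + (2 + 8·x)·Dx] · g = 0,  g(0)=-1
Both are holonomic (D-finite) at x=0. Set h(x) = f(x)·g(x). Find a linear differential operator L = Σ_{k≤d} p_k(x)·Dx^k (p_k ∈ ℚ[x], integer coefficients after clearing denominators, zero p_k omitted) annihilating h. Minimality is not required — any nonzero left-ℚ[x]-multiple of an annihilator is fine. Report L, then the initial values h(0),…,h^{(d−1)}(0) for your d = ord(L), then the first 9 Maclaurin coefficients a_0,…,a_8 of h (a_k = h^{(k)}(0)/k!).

f: a_k = 0, -6, 0, 18, 0, -486/5, 0, 4374/7, 0, …
g: a_k = -1, -2, 2, -4, 10, -28, 84, -264, 858, …
L₀ := L_f ⊗_s L_g (sym. prod.), ord ≤ 2.
L = (12 - 36·x - 36·x^2) + (-4 + 2·x + 108·x^2 + 144·x^3)·Dx + (1 + 8·x + 25·x^2 + 72·x^3 + 144·x^4)·Dx^2  (order 2).
h: a_k = 0, 6, 12, -30, -12, 366/5, 1452/5, -40014/35, 7668/35, …
ICs: h(0) = 0, h′(0) = 6.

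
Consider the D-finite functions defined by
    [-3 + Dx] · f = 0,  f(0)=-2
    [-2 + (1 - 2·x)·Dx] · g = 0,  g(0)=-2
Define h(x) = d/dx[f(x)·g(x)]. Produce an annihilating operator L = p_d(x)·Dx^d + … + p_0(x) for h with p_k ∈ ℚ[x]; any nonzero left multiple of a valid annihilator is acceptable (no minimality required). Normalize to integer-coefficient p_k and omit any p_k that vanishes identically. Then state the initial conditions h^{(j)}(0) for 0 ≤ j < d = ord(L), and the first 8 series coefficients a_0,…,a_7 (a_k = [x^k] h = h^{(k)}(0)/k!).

L = (29 - 60·x + 36·x^2) + (-5 + 16·x - 12·x^2)·Dx  (order 1).
h: a_k = 20, 116, 402, 1126, 5711/2, 13755/2, 321193/20, 5139817/140, …
ICs: h(0) = 20.

f: a_k = -2, -6, -9, -9, -27/4, -81/20, -81/40, -243/280, …
g: a_k = -2, -4, -8, -16, -32, -64, -128, -256, …
Sym-product of L_f,L_g gives L₀ (≤ ord 1).
h=h₀': d/dx-closure on L₀ ⇒ L.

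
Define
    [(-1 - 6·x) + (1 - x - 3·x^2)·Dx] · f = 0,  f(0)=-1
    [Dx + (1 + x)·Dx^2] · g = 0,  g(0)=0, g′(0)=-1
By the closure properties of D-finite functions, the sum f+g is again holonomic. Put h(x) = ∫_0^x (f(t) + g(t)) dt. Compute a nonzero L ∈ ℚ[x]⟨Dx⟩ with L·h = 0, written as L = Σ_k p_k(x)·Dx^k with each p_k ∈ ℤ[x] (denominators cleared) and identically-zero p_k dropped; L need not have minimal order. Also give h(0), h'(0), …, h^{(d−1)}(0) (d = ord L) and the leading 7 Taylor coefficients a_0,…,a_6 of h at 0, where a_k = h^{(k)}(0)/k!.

L = (58 + 350·x + 636·x^2 + 756·x^3 + 324·x^4)·Dx^2 + (40 + 364·x + 976·x^2 + 1632·x^3 + 1530·x^4 + 540·x^5)·Dx^3 + (-9 - 31·x - 27·x^2 + 115·x^3 + 345·x^4 + 333·x^5 + 108·x^6)·Dx^4  (order 4).
h: a_k = 0, -1, -1, -7/6, -11/6, -15/4, -67/10, …
ICs: h(0) = 0, h′(0) = -1, h′′(0) = -2, h′′′(0) = -7.

f: a_k = -1, -1, -4, -7, -19, -40, -97, …
g: a_k = 0, -1, 1/2, -1/3, 1/4, -1/5, 1/6, …
Sum ⇒ L₀ = lclm(L_f,L_g) in ℚ(x)⟨Dx⟩.
h=∫₀ˣh₀: take L = L₀·Dx.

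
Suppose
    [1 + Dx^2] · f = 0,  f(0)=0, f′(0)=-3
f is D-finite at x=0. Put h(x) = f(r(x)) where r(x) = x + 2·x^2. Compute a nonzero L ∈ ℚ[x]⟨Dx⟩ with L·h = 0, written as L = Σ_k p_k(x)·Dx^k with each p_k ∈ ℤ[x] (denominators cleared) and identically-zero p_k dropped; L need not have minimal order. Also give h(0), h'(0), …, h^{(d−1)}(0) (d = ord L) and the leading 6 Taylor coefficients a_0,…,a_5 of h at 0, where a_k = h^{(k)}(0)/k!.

f: a_k = 0, -3, 0, 1/2, 0, -1/40, …
Substitute x→r, Dx→(1/r')Dx; clear ⇒ L₀.
L = (1 + 12·x + 48·x^2 + 64·x^3) - 4·Dx + (1 + 4·x)·Dx^2  (order 2).
h: a_k = 0, -3, -6, 1/2, 3, 239/40, …
ICs: h(0) = 0, h′(0) = -3.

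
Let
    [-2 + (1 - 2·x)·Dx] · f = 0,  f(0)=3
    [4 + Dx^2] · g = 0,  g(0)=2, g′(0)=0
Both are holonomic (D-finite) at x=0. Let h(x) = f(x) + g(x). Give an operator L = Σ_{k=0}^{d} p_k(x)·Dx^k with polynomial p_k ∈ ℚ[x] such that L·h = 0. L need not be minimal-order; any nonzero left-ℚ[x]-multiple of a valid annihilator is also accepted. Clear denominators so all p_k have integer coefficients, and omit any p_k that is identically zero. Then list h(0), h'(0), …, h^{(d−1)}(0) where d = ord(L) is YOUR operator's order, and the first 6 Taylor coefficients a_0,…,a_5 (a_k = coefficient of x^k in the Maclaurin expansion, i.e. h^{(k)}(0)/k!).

f: a_k = 3, 6, 12, 24, 48, 96, …
g: a_k = 2, 0, -4, 0, 4/3, 0, …
f+g: L₀ = lclm(L_f,L_g), ord ≤ 1+2.
L = (56 - 32·x + 32·x^2) + (-12 + 40·x - 48·x^2 + 32·x^3)·Dx + (14 - 8·x + 8·x^2)·Dx^2 + (-3 + 10·x - 12·x^2 + 8·x^3)·Dx^3  (order 3).
h: a_k = 5, 6, 8, 24, 148/3, 96, …
ICs: h(0) = 5, h′(0) = 6, h′′(0) = 16.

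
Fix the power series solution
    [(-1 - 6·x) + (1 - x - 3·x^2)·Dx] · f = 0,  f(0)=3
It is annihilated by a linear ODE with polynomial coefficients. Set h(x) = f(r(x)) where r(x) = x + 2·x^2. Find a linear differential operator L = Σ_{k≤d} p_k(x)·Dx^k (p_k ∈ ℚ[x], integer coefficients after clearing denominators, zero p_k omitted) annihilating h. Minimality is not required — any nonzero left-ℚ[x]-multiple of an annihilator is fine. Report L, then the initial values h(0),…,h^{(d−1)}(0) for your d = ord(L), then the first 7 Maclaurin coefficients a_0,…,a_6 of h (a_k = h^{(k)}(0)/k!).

L = (1 + 10·x + 36·x^2 + 48·x^3) + (-1 + x + 5·x^2 + 12·x^3 + 12·x^4)·Dx  (order 1).
h: a_k = 3, 3, 18, 69, 231, 828, 3027, …
ICs: h(0) = 3.

f: a_k = 3, 3, 12, 21, 57, 120, 291, …
Substitute x→r, Dx→(1/r')Dx; clear ⇒ L₀.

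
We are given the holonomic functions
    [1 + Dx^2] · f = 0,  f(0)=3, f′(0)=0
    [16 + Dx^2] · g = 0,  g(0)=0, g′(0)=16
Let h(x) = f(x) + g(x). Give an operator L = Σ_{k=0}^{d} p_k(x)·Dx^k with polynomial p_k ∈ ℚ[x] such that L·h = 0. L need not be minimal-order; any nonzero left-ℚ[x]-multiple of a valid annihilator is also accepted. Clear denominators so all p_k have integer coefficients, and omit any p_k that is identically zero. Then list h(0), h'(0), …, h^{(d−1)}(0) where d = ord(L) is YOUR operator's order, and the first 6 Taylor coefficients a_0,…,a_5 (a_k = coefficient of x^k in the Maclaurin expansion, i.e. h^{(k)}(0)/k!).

L = 16 + 17·Dx^2 + Dx^4  (order 4).
h: a_k = 3, 16, -3/2, -128/3, 1/8, 512/15, …
ICs: h(0) = 3, h′(0) = 16, h′′(0) = -3, h′′′(0) = -256.

f: a_k = 3, 0, -3/2, 0, 1/8, 0, …
g: a_k = 0, 16, 0, -128/3, 0, 512/15, …
Weyl lclm of L_f,L_g ⇒ L₀ (ord ≤ 4).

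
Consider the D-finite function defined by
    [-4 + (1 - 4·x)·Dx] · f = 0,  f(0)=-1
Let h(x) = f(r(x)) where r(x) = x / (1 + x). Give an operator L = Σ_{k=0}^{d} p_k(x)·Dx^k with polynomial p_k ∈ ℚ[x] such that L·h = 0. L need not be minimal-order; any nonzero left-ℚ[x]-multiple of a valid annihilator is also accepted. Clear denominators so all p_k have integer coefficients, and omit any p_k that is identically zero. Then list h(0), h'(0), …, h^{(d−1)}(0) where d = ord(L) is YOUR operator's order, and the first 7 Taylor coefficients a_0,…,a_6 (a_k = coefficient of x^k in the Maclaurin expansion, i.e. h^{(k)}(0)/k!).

f: a_k = -1, -4, -16, -64, -256, -1024, -4096, …
L₀ from L_f via x↦r, Dx↦r'^{-1}Dx.
L = 4 + (-1 + 2·x + 3·x^2)·Dx  (order 1).
h: a_k = -1, -4, -12, -36, -108, -324, -972, …
ICs: h(0) = -1.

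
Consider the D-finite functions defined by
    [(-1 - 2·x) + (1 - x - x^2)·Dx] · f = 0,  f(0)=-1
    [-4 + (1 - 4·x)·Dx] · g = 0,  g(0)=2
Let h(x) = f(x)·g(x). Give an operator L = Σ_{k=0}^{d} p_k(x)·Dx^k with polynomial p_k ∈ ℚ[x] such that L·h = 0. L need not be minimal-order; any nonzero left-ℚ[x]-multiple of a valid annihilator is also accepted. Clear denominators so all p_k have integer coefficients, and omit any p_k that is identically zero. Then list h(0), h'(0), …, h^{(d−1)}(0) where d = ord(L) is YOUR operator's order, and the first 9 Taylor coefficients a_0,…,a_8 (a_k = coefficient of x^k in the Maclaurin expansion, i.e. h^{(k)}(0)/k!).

f: a_k = -1, -1, -2, -3, -5, -8, -13, -21, -34, …
g: a_k = 2, 8, 32, 128, 512, 2048, 8192, 32768, 131072, …
Product ⇒ symmetric product L₀, ord ≤ 1.
L = (-5 + 6·x + 12·x^2) + (1 - 5·x + 3·x^2 + 4·x^3)·Dx  (order 1).
h: a_k = -2, -10, -44, -182, -738, -2968, -11898, -47634, -190604, …
ICs: h(0) = -2.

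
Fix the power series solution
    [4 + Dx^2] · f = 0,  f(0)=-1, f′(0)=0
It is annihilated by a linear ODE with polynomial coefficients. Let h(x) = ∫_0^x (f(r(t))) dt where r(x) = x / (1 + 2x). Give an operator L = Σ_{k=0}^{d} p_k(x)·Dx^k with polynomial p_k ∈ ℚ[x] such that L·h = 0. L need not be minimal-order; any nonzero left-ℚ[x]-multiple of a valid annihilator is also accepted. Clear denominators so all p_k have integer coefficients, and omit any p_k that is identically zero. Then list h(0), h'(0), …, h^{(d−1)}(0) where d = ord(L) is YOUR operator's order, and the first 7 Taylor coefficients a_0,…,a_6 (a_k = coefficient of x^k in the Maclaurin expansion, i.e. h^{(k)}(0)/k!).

f: a_k = -1, 0, 2, 0, -2/3, 0, 4/45, …
h₀=f(r): pull back L_f along r ⇒ L₀.
h=∫h₀ ⇒ L = L₀·Dx.
L = 4·Dx + (4 + 24·x + 48·x^2 + 32·x^3)·Dx^2 + (1 + 8·x + 24·x^2 + 32·x^3 + 16·x^4)·Dx^3  (order 3).
h: a_k = 0, -1, 0, 2/3, -2, 14/3, -88/9, …
ICs: h(0) = 0, h′(0) = -1, h′′(0) = 0.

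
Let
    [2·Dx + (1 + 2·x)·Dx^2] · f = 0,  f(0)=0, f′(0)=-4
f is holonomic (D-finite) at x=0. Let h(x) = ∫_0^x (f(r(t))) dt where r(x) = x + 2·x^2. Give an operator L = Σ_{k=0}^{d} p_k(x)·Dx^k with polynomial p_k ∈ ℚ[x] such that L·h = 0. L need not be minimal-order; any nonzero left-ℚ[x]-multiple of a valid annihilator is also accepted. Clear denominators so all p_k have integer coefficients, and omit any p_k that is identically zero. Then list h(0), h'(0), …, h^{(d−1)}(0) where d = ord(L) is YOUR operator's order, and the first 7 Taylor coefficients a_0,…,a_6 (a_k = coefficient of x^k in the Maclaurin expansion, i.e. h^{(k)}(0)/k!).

L = (-2 + 8·x + 16·x^2)·Dx^2 + (1 + 6·x + 12·x^2 + 16·x^3)·Dx^3  (order 3).
h: a_k = 0, 0, -2, -4/3, 8/3, -8/5, -32/15, …
ICs: h(0) = 0, h′(0) = 0, h′′(0) = -4.

f: a_k = 0, -4, 4, -16/3, 8, -64/5, 64/3, …
h₀=f(r): pull back L_f along r ⇒ L₀.
∫: right-multiply L₀ by Dx.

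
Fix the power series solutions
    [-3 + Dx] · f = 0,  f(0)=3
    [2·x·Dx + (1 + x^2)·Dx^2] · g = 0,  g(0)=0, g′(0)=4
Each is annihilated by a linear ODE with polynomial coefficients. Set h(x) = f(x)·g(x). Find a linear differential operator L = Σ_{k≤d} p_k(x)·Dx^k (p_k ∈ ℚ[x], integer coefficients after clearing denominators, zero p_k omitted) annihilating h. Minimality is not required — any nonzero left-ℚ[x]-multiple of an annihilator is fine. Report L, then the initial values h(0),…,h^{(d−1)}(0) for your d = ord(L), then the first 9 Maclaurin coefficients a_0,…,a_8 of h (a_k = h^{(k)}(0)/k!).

L = (9 - 6·x + 9·x^2) + (-6 + 2·x - 6·x^2)·Dx + (1 + x^2)·Dx^2  (order 2).
h: a_k = 0, 12, 36, 50, 42, 249/10, 27/2, 1083/140, 387/140, …
ICs: h(0) = 0, h′(0) = 12.

f: a_k = 3, 9, 27/2, 27/2, 81/8, 243/40, 243/80, 729/560, 2187/4480, …
g: a_k = 0, 4, 0, -4/3, 0, 4/5, 0, -4/7, 0, …
Product ⇒ symmetric product L₀, ord ≤ 2.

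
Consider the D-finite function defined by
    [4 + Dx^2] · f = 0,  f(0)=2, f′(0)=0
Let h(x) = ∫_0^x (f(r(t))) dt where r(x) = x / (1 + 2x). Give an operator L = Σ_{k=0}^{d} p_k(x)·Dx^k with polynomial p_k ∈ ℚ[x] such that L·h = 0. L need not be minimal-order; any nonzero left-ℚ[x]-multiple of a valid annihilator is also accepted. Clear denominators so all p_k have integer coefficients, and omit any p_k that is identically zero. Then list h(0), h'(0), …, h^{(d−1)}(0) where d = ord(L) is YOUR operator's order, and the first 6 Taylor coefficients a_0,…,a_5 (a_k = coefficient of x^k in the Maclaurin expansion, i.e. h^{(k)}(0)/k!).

f: a_k = 2, 0, -4, 0, 4/3, 0, …
L₀ from L_f via x↦r, Dx↦r'^{-1}Dx.
Integrate: L := L₀·Dx.
L = 4·Dx + (4 + 24·x + 48·x^2 + 32·x^3)·Dx^2 + (1 + 8·x + 24·x^2 + 32·x^3 + 16·x^4)·Dx^3  (order 3).
h: a_k = 0, 2, 0, -4/3, 4, -28/3, …
ICs: h(0) = 0, h′(0) = 2, h′′(0) = 0.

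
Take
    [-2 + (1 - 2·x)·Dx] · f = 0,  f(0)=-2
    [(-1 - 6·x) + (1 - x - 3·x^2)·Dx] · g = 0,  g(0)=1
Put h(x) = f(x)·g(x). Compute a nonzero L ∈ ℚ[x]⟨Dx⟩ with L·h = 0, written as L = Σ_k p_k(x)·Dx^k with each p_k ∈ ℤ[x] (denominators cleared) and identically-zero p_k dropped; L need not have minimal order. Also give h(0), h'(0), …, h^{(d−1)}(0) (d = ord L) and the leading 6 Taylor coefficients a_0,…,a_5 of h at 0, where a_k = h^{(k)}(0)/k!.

f: a_k = -2, -4, -8, -16, -32, -64, …
g: a_k = 1, 1, 4, 7, 19, 40, …
Product ⇒ symmetric product L₀, ord ≤ 1.
L = (-3 - 2·x + 18·x^2) + (1 - 3·x - x^2 + 6·x^3)·Dx  (order 1).
h: a_k = -2, -6, -20, -54, -146, -372, …
ICs: h(0) = -2.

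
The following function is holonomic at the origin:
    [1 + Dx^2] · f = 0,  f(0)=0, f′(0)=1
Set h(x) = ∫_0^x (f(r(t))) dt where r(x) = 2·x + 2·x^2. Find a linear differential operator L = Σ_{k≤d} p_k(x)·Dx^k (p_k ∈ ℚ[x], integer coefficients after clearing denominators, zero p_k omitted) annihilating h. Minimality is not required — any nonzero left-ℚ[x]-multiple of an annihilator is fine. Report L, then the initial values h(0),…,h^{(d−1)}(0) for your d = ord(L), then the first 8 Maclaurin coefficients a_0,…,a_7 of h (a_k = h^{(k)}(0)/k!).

f: a_k = 0, 1, 0, -1/6, 0, 1/120, 0, -1/5040, …
Change of var in L_f (x↦r) gives L₀.
h=∫h₀ ⇒ L = L₀·Dx.
L = (4 + 24·x + 48·x^2 + 32·x^3)·Dx - 2·Dx^2 + (1 + 2·x)·Dx^3  (order 3).
h: a_k = 0, 0, 1, 2/3, -1/3, -4/5, -28/45, 0, …
ICs: h(0) = 0, h′(0) = 0, h′′(0) = 2.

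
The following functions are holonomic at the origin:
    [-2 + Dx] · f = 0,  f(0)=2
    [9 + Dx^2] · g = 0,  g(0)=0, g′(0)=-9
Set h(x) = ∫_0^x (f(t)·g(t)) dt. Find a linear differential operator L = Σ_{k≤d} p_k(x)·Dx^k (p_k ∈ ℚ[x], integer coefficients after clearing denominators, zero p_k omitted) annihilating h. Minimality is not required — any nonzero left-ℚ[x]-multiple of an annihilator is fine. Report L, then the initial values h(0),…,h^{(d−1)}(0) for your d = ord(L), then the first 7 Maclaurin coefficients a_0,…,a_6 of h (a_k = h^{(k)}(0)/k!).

L = 13·Dx - 4·Dx^2 + Dx^3  (order 3).
h: a_k = 0, 0, -9, -12, -9/4, 6, 199/40, …
ICs: h(0) = 0, h′(0) = 0, h′′(0) = -18.

f: a_k = 2, 4, 4, 8/3, 4/3, 8/15, 8/45, …
g: a_k = 0, -9, 0, 27/2, 0, -243/40, 0, …
h₀=f·g: eliminate ⇒ L₀, order ≤ 1·2.
Integrate: L := L₀·Dx.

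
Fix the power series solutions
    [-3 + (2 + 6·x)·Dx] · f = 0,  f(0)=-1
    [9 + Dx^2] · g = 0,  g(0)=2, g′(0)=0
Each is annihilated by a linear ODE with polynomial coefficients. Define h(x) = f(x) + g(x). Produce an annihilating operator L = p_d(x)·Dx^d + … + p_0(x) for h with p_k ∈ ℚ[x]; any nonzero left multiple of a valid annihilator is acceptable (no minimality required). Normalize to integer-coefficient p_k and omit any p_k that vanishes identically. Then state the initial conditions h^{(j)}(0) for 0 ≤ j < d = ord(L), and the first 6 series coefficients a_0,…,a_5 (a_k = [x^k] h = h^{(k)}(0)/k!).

f: a_k = -1, -3/2, 9/8, -27/16, 405/128, -1701/256, …
g: a_k = 2, 0, -9, 0, 27/4, 0, …
Weyl lclm of L_f,L_g ⇒ L₀ (ord ≤ 3).
L = (-63 - 216·x - 324·x^2) + (18 + 198·x + 648·x^2 + 648·x^3)·Dx + (-7 - 24·x - 36·x^2)·Dx^2 + (2 + 22·x + 72·x^2 + 72·x^3)·Dx^3  (order 3).
h: a_k = 1, -3/2, -63/8, -27/16, 1269/128, -1701/256, …
ICs: h(0) = 1, h′(0) = -3/2, h′′(0) = -63/4.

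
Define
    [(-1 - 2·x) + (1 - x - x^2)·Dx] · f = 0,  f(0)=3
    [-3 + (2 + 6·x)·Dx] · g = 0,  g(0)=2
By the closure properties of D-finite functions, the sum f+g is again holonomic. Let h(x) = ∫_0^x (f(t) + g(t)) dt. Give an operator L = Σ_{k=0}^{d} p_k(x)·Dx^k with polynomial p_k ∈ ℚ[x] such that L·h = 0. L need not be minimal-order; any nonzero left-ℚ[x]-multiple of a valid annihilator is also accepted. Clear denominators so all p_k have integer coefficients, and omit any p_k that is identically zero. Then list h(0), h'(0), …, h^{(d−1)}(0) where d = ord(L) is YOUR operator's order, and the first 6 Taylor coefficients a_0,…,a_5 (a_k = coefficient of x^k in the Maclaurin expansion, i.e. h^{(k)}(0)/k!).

f: a_k = 3, 3, 6, 9, 15, 24, …
g: a_k = 2, 3, -9/4, 27/8, -405/64, 1701/128, …
f+g: L₀ = lclm(L_f,L_g), ord ≤ 1+1.
Integrate: L := L₀·Dx.
L = (-33 - 117·x - 117·x^2 - 90·x^3)·Dx + (25 + 102·x + 303·x^2 + 378·x^3 + 225·x^4)·Dx^2 + (2 - 22·x - 90·x^2 + 38·x^3 + 198·x^4 + 90·x^5)·Dx^3  (order 3).
h: a_k = 0, 5, 3, 5/4, 99/32, 111/64, …
ICs: h(0) = 0, h′(0) = 5, h′′(0) = 6.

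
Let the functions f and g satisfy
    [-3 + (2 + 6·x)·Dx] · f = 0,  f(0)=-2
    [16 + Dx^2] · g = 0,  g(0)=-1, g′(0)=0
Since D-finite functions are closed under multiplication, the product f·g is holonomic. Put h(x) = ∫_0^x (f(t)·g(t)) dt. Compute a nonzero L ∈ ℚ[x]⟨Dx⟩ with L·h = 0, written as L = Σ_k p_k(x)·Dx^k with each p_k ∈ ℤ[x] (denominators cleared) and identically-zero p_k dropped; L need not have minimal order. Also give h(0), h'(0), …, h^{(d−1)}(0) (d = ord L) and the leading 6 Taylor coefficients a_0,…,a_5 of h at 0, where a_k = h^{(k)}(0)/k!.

L = (91 + 384·x + 576·x^2)·Dx + (-12 - 36·x)·Dx^2 + (4 + 24·x + 36·x^2)·Dx^3  (order 3).
h: a_k = 0, 2, 3/2, -73/12, -165/32, 6337/960, …
ICs: h(0) = 0, h′(0) = 2, h′′(0) = 3.

f: a_k = -2, -3, 9/4, -27/8, 405/64, -1701/128, …
g: a_k = -1, 0, 8, 0, -32/3, 0, …
L₀ := L_f ⊗_s L_g (sym. prod.), ord ≤ 2.
h=∫h₀ ⇒ L = L₀·Dx.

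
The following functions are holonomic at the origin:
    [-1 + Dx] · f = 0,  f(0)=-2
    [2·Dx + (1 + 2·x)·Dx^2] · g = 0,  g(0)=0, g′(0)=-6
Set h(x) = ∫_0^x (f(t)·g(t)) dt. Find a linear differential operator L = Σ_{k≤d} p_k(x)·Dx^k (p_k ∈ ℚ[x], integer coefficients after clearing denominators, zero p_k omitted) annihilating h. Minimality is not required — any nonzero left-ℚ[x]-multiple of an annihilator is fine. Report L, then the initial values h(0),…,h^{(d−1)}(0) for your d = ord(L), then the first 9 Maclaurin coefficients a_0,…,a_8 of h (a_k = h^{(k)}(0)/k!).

f: a_k = -2, -2, -1, -1/3, -1/12, -1/60, -1/360, -1/2520, -1/20160, …
g: a_k = 0, -6, 6, -8, 12, -96/5, 32, -384/7, 96, …
L₀ := L_f ⊗_s L_g (sym. prod.), ord ≤ 2.
Integrate: L := L₀·Dx.
L = (-1 + 2·x)·Dx - 4·x·Dx^2 + (1 + 2·x)·Dx^3  (order 3).
h: a_k = 0, 0, 6, 0, 5/2, -12/5, 209/60, -106/21, 25829/3360, …
ICs: h(0) = 0, h′(0) = 0, h′′(0) = 12.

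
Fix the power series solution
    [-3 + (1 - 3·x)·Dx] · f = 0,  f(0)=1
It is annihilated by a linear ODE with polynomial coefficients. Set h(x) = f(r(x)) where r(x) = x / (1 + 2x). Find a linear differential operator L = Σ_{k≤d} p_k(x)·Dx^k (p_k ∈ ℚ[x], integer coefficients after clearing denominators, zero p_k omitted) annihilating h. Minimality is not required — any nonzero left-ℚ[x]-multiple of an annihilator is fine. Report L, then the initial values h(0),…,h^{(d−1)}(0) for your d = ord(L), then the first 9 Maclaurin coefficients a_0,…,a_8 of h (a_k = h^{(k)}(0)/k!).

L = 3 + (-1 - x + 2·x^2)·Dx  (order 1).
h: a_k = 1, 3, 3, 3, 3, 3, 3, 3, 3, …
ICs: h(0) = 1.

f: a_k = 1, 3, 9, 27, 81, 243, 729, 2187, 6561, …
L₀ from L_f via x↦r, Dx↦r'^{-1}Dx.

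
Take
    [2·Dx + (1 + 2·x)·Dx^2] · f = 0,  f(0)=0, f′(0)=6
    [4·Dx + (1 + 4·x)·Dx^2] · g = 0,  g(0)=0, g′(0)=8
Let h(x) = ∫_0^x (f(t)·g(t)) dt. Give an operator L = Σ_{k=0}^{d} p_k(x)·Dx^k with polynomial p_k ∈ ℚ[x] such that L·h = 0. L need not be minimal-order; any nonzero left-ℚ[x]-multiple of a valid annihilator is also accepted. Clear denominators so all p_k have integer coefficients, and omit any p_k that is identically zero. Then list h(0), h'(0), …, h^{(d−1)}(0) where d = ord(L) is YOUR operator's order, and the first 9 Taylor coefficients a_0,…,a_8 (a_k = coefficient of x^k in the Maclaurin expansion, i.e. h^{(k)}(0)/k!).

L = (160 + 768·x + 1024·x^2)·Dx^2 + (264 + 2144·x + 5760·x^2 + 5120·x^3)·Dx^3 + (64 + 720·x + 2976·x^2 + 5376·x^3 + 3584·x^4)·Dx^4 + (3 + 44·x + 252·x^2 + 704·x^3 + 960·x^4 + 512·x^5)·Dx^5  (order 5).
h: a_k = 0, 0, 0, 16, -36, 416/5, -208, 8384/15, -7968/5, …
ICs: h(0) = 0, h′(0) = 0, h′′(0) = 0, h′′′(0) = 96, h′′′′(0) = -864.

f: a_k = 0, 6, -6, 8, -12, 96/5, -32, 384/7, -96, …
g: a_k = 0, 8, -16, 128/3, -128, 2048/5, -4096/3, 32768/7, -16384, …
Sym-product of L_f,L_g gives L₀ (≤ ord 4).
h=∫₀ˣh₀: take L = L₀·Dx.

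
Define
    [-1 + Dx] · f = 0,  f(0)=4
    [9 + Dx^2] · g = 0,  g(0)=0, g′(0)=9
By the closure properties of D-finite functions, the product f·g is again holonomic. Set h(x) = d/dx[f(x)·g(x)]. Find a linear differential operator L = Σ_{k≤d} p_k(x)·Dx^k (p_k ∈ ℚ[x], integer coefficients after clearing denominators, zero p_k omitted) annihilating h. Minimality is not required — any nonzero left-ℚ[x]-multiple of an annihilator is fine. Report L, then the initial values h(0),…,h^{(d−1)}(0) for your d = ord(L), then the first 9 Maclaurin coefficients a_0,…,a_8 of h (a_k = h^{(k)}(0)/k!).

f: a_k = 4, 4, 2, 2/3, 1/6, 1/30, 1/180, 1/1260, 1/10080, …
g: a_k = 0, 9, 0, -27/2, 0, 243/40, 0, -729/560, 0, …
Product ⇒ symmetric product L₀, ord ≤ 2.
h₀' ⇒ L via d/dx closure of L₀.
L = 10 - 2·Dx + Dx^2  (order 2).
h: a_k = 36, 72, -108, -192, -6, 468/5, 166/5, -64/5, -639/70, …
ICs: h(0) = 36, h′(0) = 72.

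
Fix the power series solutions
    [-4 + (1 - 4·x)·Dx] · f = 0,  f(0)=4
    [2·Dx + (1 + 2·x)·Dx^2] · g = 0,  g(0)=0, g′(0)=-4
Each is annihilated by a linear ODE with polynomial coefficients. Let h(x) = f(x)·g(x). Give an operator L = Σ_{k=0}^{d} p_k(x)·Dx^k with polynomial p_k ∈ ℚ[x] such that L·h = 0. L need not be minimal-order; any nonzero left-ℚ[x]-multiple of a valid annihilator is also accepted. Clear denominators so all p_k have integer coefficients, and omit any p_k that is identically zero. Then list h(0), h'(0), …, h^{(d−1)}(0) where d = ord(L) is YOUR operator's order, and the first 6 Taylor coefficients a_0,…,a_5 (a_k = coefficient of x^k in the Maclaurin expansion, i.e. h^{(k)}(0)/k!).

f: a_k = 4, 16, 64, 256, 1024, 4096, …
g: a_k = 0, -4, 4, -16/3, 8, -64/5, …
Product ⇒ symmetric product L₀, ord ≤ 2.
L = 8 + (6 + 24·x)·Dx + (-1 + 2·x + 8·x^2)·Dx^2  (order 2).
h: a_k = 0, -16, -48, -640/3, -2464/3, -50048/15, …
ICs: h(0) = 0, h′(0) = -16.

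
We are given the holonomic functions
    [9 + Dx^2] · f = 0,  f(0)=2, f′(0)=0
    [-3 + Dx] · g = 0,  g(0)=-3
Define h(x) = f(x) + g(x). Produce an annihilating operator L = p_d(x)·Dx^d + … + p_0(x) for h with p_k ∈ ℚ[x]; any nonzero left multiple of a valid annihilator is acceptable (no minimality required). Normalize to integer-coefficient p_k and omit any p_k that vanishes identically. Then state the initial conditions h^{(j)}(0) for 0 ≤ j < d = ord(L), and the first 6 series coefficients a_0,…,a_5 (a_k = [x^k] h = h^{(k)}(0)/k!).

L = -27 + 9·Dx - 3·Dx^2 + Dx^3  (order 3).
h: a_k = -1, -9, -45/2, -27/2, -27/8, -243/40, …
ICs: h(0) = -1, h′(0) = -9, h′′(0) = -45.

f: a_k = 2, 0, -9, 0, 27/4, 0, …
g: a_k = -3, -9, -27/2, -27/2, -81/8, -243/40, …
h₀=f+g: left-lcm gives L₀, ord ≤ 3.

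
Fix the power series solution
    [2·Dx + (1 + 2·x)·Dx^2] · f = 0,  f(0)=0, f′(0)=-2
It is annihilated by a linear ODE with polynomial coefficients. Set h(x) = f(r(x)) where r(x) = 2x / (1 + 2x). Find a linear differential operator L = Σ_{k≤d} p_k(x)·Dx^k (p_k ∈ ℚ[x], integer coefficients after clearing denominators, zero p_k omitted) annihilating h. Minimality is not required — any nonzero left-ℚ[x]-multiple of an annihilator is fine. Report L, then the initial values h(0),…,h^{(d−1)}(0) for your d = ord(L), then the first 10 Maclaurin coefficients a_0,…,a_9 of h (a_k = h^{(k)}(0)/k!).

f: a_k = 0, -2, 2, -8/3, 4, -32/5, 32/3, -128/7, 32, -512/9, …
L₀ from L_f via x↦r, Dx↦r'^{-1}Dx.
L = (8 + 24·x)·Dx + (1 + 8·x + 12·x^2)·Dx^2  (order 2).
h: a_k = 0, -4, 16, -208/3, 320, -7744/5, 23296/3, -279808/7, 209920, -10077184/9, …
ICs: h(0) = 0, h′(0) = -4.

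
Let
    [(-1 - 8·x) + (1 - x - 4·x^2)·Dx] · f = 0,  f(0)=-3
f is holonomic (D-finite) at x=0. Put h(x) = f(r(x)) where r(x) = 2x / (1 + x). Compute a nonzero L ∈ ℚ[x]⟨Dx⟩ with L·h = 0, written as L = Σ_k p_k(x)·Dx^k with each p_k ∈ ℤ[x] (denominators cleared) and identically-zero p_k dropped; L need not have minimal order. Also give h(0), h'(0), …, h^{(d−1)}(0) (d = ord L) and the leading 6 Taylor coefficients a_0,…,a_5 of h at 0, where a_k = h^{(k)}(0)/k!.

L = (2 + 34·x) + (-1 - x + 17·x^2 + 17·x^3)·Dx  (order 1).
h: a_k = -3, -6, -54, -102, -918, -1734, …
ICs: h(0) = -3.

f: a_k = -3, -3, -15, -27, -87, -195, …
f∘r: x↦r, Dx↦Dx/r' in L_f ⇒ L₀.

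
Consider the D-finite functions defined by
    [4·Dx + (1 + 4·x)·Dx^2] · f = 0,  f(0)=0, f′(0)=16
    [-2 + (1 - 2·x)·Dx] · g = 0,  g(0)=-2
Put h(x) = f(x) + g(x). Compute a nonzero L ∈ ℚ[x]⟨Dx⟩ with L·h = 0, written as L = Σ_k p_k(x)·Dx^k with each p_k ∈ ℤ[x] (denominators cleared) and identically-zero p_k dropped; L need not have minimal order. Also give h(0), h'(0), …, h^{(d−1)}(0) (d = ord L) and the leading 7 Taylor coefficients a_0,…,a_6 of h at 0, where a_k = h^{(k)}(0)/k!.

L = (-28 - 16·x)·Dx + (1 - 40·x - 32·x^2)·Dx^2 + (1 + 3·x - 6·x^2 - 8·x^3)·Dx^3  (order 3).
h: a_k = -2, 12, -40, 208/3, -288, 3776/5, -8576/3, …
ICs: h(0) = -2, h′(0) = 12, h′′(0) = -80.

f: a_k = 0, 16, -32, 256/3, -256, 4096/5, -8192/3, …
g: a_k = -2, -4, -8, -16, -32, -64, -128, …
Sum ⇒ L₀ = lclm(L_f,L_g) in ℚ(x)⟨Dx⟩.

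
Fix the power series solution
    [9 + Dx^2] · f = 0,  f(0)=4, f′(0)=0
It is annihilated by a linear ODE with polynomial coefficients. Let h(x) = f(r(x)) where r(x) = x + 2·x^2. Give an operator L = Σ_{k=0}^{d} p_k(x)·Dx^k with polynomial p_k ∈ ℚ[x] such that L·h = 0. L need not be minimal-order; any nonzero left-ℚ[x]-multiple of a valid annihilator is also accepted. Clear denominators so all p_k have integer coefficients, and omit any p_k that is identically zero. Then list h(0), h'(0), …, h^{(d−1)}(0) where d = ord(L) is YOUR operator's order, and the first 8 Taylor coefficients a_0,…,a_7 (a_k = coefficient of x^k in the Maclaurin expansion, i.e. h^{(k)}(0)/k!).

f: a_k = 4, 0, -18, 0, 27/2, 0, -81/20, 0, …
L₀ from L_f via x↦r, Dx↦r'^{-1}Dx.
L = (9 + 108·x + 432·x^2 + 576·x^3) - 4·Dx + (1 + 4·x)·Dx^2  (order 2).
h: a_k = 4, 0, -18, -72, -117/2, 108, 6399/20, 1917/5, …
ICs: h(0) = 4, h′(0) = 0.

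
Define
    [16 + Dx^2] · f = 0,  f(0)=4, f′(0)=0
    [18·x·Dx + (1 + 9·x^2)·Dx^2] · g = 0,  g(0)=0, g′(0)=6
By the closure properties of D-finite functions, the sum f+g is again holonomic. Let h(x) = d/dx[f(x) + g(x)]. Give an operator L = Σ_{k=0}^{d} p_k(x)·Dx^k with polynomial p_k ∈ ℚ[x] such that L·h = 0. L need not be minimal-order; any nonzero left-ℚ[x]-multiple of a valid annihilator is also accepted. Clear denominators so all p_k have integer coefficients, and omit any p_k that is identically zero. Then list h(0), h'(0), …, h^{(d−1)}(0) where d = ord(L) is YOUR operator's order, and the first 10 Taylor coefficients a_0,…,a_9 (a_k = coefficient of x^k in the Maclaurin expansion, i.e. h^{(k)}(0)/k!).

f: a_k = 4, 0, -32, 0, 128/3, 0, -1024/45, 0, 2048/315, 0, …
g: a_k = 0, 6, 0, -18, 0, 486/5, 0, -4374/7, 0, 4374, …
L₀ := lclm(L_f,L_g); ord L₀ ≤ 2+2.
Differentiate: ansatz ord ≤ ord L₀ ⇒ L.
L = (-13248·x + 181440·x^3 + 186624·x^5) + (-16 + 6048·x^2 + 66096·x^4 + 93312·x^6)·Dx + (-828·x + 11340·x^3 + 11664·x^5)·Dx^2 + (-1 + 378·x^2 + 4131·x^4 + 5832·x^6)·Dx^3  (order 3).
h: a_k = 6, -64, -54, 512/3, 486, -2048/15, -4374, 16384/315, 39366, -32768/2835, …
ICs: h(0) = 6, h′(0) = -64, h′′(0) = -108.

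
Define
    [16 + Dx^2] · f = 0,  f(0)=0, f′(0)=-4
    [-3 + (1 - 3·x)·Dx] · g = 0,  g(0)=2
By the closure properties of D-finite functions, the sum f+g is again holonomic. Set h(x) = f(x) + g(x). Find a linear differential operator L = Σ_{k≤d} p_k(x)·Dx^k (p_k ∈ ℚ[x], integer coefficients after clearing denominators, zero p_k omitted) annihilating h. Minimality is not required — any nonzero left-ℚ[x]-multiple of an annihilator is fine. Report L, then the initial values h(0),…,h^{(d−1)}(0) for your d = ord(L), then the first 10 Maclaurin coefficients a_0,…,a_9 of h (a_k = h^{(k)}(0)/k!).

L = (-1680 + 2304·x - 3456·x^2) + (272 - 1584·x + 3456·x^2 - 3456·x^3)·Dx + (-105 + 144·x - 216·x^2)·Dx^2 + (17 - 99·x + 216·x^2 - 216·x^3)·Dx^3  (order 3).
h: a_k = 2, 2, 18, 194/3, 162, 7162/15, 1458, 1378834/315, 13122, 111600562/2835, …
ICs: h(0) = 2, h′(0) = 2, h′′(0) = 36.

f: a_k = 0, -4, 0, 32/3, 0, -128/15, 0, 1024/315, 0, -2048/2835, …
g: a_k = 2, 6, 18, 54, 162, 486, 1458, 4374, 13122, 39366, …
f+g: L₀ = lclm(L_f,L_g), ord ≤ 2+1.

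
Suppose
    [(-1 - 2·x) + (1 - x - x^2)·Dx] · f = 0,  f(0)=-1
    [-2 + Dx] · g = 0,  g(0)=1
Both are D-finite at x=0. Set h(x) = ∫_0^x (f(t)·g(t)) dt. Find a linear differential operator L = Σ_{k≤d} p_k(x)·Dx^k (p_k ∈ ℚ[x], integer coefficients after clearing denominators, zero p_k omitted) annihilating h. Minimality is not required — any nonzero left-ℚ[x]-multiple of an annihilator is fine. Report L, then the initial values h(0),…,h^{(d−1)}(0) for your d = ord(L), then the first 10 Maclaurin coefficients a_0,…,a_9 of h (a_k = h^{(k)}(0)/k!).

L = (3 - 2·x^2)·Dx + (-1 + x + x^2)·Dx^2  (order 2).
h: a_k = 0, -1, -3/2, -2, -31/12, -17/5, -23/5, -2011/315, -2531/280, -12286/945, …
ICs: h(0) = 0, h′(0) = -1.

f: a_k = -1, -1, -2, -3, -5, -8, -13, -21, -34, -55, …
g: a_k = 1, 2, 2, 4/3, 2/3, 4/15, 4/45, 8/315, 2/315, 4/2835, …
Product ⇒ symmetric product L₀, ord ≤ 1.
∫: right-multiply L₀ by Dx.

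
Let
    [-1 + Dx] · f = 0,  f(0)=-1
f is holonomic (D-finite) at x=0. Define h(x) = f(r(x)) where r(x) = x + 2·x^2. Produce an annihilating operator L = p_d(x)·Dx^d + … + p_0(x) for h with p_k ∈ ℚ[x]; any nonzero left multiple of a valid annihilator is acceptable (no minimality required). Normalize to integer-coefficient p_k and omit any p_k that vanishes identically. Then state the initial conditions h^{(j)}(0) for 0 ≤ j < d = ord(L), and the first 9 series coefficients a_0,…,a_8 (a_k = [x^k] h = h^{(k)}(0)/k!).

f: a_k = -1, -1, -1/2, -1/6, -1/24, -1/120, -1/720, -1/5040, -1/40320, …
Change of var in L_f (x↦r) gives L₀.
L = (-1 - 4·x) + Dx  (order 1).
h: a_k = -1, -1, -5/2, -13/6, -73/24, -281/120, -1741/720, -1697/1008, -57233/40320, …
ICs: h(0) = -1.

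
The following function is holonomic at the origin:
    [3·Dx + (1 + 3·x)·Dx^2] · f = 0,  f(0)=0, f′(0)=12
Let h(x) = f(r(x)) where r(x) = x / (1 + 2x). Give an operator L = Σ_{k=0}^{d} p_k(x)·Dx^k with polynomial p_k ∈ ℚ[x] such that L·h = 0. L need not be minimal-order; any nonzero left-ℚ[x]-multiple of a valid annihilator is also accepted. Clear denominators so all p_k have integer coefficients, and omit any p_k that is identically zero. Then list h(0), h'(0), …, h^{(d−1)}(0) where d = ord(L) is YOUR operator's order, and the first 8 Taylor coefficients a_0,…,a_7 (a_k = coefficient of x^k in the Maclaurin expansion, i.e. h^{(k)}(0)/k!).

L = (7 + 20·x)·Dx + (1 + 7·x + 10·x^2)·Dx^2  (order 2).
h: a_k = 0, 12, -42, 156, -609, 12372/5, -10374, 311988/7, …
ICs: h(0) = 0, h′(0) = 12.

f: a_k = 0, 12, -18, 36, -81, 972/5, -486, 8748/7, …
f∘r: x↦r, Dx↦Dx/r' in L_f ⇒ L₀.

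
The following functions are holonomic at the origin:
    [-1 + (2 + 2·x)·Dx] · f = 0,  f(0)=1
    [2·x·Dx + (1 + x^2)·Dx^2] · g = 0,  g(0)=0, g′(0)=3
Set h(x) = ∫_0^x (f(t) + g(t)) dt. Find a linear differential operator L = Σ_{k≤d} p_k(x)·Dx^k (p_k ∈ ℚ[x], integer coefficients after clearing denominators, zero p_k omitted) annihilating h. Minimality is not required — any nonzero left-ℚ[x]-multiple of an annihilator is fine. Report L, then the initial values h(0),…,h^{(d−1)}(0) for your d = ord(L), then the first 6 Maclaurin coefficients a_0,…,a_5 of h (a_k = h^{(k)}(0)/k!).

L = (-4 - 10·x + 12·x^2 + 6·x^3)·Dx^2 + (-11 - 16·x + 10·x^2 + 48·x^3 + 21·x^4)·Dx^3 + (-2 + 6·x + 12·x^2 + 12·x^3 + 14·x^4 + 6·x^5)·Dx^4  (order 4).
h: a_k = 0, 1, 7/4, -1/24, -15/64, -1/128, …
ICs: h(0) = 0, h′(0) = 1, h′′(0) = 7/2, h′′′(0) = -1/4.

f: a_k = 1, 1/2, -1/8, 1/16, -5/128, 7/256, …
g: a_k = 0, 3, 0, -1, 0, 3/5, …
Weyl lclm of L_f,L_g ⇒ L₀ (ord ≤ 3).
h=∫h₀ ⇒ L = L₀·Dx.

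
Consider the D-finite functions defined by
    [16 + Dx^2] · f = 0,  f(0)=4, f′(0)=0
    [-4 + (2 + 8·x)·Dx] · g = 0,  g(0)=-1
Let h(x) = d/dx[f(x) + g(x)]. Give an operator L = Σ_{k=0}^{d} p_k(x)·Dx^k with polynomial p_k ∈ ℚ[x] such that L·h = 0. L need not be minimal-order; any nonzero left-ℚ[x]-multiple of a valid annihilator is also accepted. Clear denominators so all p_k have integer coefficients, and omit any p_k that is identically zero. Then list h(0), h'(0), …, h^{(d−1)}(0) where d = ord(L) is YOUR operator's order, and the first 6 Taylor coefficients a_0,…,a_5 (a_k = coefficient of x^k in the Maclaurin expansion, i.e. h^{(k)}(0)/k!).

L = (-608 - 1024·x - 2048·x^2) + (-112 - 960·x - 3072·x^2 - 4096·x^3)·Dx + (-38 - 64·x - 128·x^2)·Dx^2 + (-7 - 60·x - 192·x^2 - 256·x^3)·Dx^3  (order 3).
h: a_k = -2, -60, -12, 632/3, -140, 5512/15, …
ICs: h(0) = -2, h′(0) = -60, h′′(0) = -24.

f: a_k = 4, 0, -32, 0, 128/3, 0, …
g: a_k = -1, -2, 2, -4, 10, -28, …
L₀ := lclm(L_f,L_g); ord L₀ ≤ 2+1.
h=h₀': d/dx-closure on L₀ ⇒ L.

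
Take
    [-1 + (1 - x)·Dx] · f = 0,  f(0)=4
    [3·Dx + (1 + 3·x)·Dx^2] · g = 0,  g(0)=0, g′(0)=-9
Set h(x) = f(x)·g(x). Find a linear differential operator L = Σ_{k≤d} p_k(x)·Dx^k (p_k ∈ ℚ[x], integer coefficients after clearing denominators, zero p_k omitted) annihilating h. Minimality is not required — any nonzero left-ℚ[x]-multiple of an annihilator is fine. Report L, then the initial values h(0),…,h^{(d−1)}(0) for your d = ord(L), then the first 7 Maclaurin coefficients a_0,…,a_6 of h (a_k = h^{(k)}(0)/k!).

f: a_k = 4, 4, 4, 4, 4, 4, 4, …
g: a_k = 0, -9, 27/2, -27, 243/4, -729/5, 729/2, …
L₀ := L_f ⊗_s L_g (sym. prod.), ord ≤ 2.
L = 3 + (-1 + 9·x)·Dx + (-1 - 2·x + 3·x^2)·Dx^2  (order 2).
h: a_k = 0, -36, 18, -90, 153, -2151/5, 5139/5, …
ICs: h(0) = 0, h′(0) = -36.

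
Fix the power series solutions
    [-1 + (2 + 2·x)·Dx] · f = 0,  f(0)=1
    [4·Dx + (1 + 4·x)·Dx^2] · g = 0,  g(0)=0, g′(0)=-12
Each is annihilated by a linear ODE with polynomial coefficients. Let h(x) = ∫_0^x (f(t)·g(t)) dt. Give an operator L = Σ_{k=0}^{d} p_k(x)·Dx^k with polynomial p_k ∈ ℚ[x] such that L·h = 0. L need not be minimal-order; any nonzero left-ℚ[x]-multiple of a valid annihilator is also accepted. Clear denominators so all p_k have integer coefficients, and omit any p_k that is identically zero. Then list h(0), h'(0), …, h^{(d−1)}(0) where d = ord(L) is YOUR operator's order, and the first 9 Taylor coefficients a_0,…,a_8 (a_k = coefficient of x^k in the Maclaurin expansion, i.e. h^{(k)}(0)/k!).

f: a_k = 1, 1/2, -1/8, 1/16, -5/128, 7/256, -21/1024, 33/2048, -429/32768, …
g: a_k = 0, -12, 24, -64, 192, -3072/5, 2048, -49152/7, 24576, …
Sym-product of L_f,L_g gives L₀ (≤ ord 2).
h=∫₀ˣh₀: take L = L₀·Dx.
L = (-5 + 4·x)·Dx + (12 + 12·x)·Dx^2 + (4 + 24·x + 36·x^2 + 16·x^3)·Dx^3  (order 3).
h: a_k = 0, 0, -6, 6, -101/8, 125/4, -81349/960, 547691/2240, -52913387/71680, …
ICs: h(0) = 0, h′(0) = 0, h′′(0) = -12.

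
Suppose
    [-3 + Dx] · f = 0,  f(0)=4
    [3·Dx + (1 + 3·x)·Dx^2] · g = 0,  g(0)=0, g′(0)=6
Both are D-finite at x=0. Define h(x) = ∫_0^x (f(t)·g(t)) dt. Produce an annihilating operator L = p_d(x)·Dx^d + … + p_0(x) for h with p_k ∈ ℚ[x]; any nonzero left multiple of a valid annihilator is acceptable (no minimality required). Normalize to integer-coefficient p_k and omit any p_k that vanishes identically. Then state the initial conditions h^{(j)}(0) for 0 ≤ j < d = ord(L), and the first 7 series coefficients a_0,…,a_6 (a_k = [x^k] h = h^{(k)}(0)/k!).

f: a_k = 4, 12, 18, 18, 27/2, 81/10, 81/20, …
g: a_k = 0, 6, -9, 18, -81/2, 486/5, -243, …
Sym-product of L_f,L_g gives L₀ (≤ ord 2).
h=∫h₀ ⇒ L = L₀·Dx.
L = 27·x·Dx + (-3 - 18·x)·Dx^2 + (1 + 3·x)·Dx^3  (order 3).
h: a_k = 0, 0, 12, 12, 18, 0, 243/10, …
ICs: h(0) = 0, h′(0) = 0, h′′(0) = 24.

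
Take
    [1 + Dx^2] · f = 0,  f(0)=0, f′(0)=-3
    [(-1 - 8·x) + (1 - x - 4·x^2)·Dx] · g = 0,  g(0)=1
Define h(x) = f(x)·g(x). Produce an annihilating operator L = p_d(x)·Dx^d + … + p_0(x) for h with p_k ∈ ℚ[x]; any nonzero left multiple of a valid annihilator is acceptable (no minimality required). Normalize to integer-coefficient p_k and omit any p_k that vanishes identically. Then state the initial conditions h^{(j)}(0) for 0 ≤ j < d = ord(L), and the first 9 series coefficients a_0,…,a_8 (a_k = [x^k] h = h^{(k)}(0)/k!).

f: a_k = 0, -3, 0, 1/2, 0, -1/40, 0, 1/1680, 0, …
g: a_k = 1, 1, 5, 9, 29, 65, 181, 441, 1165, …
L₀ := L_f ⊗_s L_g (sym. prod.), ord ≤ 2.
L = (7 + x + 4·x^2) + (2 + 16·x)·Dx + (-1 + x + 4·x^2)·Dx^2  (order 2).
h: a_k = 0, -3, -3, -29/2, -53/2, -3381/40, -7621/40, -888089/1680, -2168417/1680, …
ICs: h(0) = 0, h′(0) = -3.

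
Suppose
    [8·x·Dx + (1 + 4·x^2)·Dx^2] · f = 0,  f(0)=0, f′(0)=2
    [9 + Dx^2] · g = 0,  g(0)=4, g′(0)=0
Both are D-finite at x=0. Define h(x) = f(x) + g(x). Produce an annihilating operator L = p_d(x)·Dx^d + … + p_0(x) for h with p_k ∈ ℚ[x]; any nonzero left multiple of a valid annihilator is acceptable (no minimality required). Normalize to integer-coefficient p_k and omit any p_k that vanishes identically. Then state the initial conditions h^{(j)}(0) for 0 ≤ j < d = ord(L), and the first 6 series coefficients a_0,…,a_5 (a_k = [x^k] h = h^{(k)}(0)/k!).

f: a_k = 0, 2, 0, -8/3, 0, 32/5, …
g: a_k = 4, 0, -18, 0, 27/2, 0, …
L₀ := lclm(L_f,L_g); ord L₀ ≤ 2+2.
L = (-2808·x + 19008·x^3 + 10368·x^5)·Dx + (9 + 1548·x^2 + 7344·x^4 + 5184·x^6)·Dx^2 + (-312·x + 2112·x^3 + 1152·x^5)·Dx^3 + (1 + 172·x^2 + 816·x^4 + 576·x^6)·Dx^4  (order 4).
h: a_k = 4, 2, -18, -8/3, 27/2, 32/5, …
ICs: h(0) = 4, h′(0) = 2, h′′(0) = -36, h′′′(0) = -16.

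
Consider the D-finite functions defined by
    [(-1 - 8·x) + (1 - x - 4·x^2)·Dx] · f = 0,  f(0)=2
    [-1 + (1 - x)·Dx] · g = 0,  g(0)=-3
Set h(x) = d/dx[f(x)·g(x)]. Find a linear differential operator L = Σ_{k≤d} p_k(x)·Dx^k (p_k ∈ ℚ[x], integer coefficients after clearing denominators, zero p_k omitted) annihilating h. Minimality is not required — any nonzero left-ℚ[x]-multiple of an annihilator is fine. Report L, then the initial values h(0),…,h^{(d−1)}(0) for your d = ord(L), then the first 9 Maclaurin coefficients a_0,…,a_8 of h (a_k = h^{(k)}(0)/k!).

f: a_k = 2, 2, 10, 18, 58, 130, 362, 882, 2330, …
g: a_k = -3, -3, -3, -3, -3, -3, -3, -3, -3, …
L₀ := L_f ⊗_s L_g (sym. prod.), ord ≤ 1.
h₀' ⇒ L via d/dx closure of L₀.
L = (7 + 6·x + 3·x^2 - 96·x^3 + 96·x^4) + (-1 - x + 15·x^2 - 7·x^3 - 30·x^4 + 24·x^5)·Dx  (order 1).
h: a_k = -12, -84, -288, -1080, -3300, -10476, -30744, -91056, -260604, …
ICs: h(0) = -12.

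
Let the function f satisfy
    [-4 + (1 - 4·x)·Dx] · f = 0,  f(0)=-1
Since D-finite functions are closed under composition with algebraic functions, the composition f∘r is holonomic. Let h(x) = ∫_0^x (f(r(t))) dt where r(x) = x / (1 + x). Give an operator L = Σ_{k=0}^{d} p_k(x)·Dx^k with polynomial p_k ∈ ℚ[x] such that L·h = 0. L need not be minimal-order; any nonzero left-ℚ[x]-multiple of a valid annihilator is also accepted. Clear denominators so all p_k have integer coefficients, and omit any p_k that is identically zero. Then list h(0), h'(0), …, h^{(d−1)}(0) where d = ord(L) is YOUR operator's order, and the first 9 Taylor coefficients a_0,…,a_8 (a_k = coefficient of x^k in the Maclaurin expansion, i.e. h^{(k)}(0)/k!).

L = 4·Dx + (-1 + 2·x + 3·x^2)·Dx^2  (order 2).
h: a_k = 0, -1, -2, -4, -9, -108/5, -54, -972/7, -729/2, …
ICs: h(0) = 0, h′(0) = -1.

f: a_k = -1, -4, -16, -64, -256, -1024, -4096, -16384, -65536, …
Change of var in L_f (x↦r) gives L₀.
h=∫₀ˣh₀: take L = L₀·Dx.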